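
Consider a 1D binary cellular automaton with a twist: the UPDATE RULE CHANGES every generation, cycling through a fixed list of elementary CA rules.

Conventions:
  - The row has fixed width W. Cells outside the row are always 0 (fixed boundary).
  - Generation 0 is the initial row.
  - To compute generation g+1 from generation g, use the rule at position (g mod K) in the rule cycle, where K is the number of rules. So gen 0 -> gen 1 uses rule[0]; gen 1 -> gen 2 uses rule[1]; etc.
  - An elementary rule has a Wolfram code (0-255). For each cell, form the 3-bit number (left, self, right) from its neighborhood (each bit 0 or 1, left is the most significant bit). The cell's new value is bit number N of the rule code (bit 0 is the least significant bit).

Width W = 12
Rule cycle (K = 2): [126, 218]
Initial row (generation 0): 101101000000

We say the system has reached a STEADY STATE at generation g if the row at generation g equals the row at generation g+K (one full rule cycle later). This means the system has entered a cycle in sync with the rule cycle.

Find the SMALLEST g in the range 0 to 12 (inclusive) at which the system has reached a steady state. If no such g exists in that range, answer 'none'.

Gen 0: 101101000000
Gen 1 (rule 126): 111111100000
Gen 2 (rule 218): 111111110000
Gen 3 (rule 126): 100000011000
Gen 4 (rule 218): 010000111100
Gen 5 (rule 126): 111001100110
Gen 6 (rule 218): 111111111111
Gen 7 (rule 126): 100000000001
Gen 8 (rule 218): 010000000010
Gen 9 (rule 126): 111000000111
Gen 10 (rule 218): 111100001111
Gen 11 (rule 126): 100110011001
Gen 12 (rule 218): 011111111110
Gen 13 (rule 126): 110000000011
Gen 14 (rule 218): 111000000111

Answer: none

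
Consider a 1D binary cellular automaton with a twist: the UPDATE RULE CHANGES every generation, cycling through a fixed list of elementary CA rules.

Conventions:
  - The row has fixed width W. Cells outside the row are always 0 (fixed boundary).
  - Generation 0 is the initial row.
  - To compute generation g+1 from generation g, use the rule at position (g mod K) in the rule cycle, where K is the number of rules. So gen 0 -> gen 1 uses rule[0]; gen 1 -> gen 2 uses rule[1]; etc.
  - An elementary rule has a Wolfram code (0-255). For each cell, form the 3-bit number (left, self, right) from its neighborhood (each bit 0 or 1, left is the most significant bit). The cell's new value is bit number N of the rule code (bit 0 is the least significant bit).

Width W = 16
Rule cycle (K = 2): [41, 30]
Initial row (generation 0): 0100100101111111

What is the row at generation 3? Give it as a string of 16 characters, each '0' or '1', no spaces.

Gen 0: 0100100101111111
Gen 1 (rule 41): 0000000011000000
Gen 2 (rule 30): 0000000110100000
Gen 3 (rule 41): 1111110101001111

Answer: 1111110101001111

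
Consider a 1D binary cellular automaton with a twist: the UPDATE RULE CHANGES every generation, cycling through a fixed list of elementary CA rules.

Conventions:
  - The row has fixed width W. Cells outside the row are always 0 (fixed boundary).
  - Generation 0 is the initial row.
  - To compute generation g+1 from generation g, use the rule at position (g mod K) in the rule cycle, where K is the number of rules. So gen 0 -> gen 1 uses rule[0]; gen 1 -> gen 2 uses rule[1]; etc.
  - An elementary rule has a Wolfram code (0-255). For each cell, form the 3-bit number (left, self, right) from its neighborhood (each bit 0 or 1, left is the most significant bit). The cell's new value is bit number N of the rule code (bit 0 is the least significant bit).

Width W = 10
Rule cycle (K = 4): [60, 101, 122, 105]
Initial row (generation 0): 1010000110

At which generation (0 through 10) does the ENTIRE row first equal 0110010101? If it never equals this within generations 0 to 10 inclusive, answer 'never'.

Gen 0: 1010000110
Gen 1 (rule 60): 1111000101
Gen 2 (rule 101): 0001010111
Gen 3 (rule 122): 0010101101
Gen 4 (rule 105): 1001011110
Gen 5 (rule 60): 1101110001
Gen 6 (rule 101): 0110010101
Gen 7 (rule 122): 1111101010
Gen 8 (rule 105): 1000110100
Gen 9 (rule 60): 1100101110
Gen 10 (rule 101): 0100110010

Answer: 6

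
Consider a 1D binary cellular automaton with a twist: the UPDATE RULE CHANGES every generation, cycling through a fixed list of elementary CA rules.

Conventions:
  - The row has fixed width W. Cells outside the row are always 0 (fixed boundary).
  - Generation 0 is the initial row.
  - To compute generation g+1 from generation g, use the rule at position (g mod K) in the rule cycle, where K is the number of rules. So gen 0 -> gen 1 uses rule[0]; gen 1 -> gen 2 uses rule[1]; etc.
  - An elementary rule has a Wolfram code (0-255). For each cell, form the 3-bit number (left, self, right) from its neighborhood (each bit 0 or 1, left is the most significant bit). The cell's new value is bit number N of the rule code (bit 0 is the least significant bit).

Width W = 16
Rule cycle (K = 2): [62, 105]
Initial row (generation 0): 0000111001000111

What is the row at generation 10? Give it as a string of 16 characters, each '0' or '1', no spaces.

Gen 0: 0000111001000111
Gen 1 (rule 62): 0001100111101100
Gen 2 (rule 105): 1101100100111101
Gen 3 (rule 62): 1011011111100011
Gen 4 (rule 105): 0111110000101011
Gen 5 (rule 62): 1100001001111110
Gen 6 (rule 105): 1101100001000010
Gen 7 (rule 62): 1011010011100111
Gen 8 (rule 105): 0111100010100101
Gen 9 (rule 62): 1100010111111111
Gen 10 (rule 105): 1101001100000001

Answer: 1101001100000001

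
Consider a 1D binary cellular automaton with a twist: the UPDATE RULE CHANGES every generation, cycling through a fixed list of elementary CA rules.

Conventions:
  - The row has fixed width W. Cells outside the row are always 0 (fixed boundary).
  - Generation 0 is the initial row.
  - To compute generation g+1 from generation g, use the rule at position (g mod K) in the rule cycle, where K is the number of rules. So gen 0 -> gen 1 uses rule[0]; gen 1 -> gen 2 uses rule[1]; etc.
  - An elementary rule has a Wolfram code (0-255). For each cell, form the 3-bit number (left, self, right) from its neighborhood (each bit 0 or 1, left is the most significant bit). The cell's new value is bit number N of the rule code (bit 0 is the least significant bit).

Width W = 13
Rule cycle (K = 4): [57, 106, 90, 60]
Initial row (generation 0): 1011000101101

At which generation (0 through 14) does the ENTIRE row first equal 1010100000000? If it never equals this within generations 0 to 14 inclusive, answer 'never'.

Gen 0: 1011000101101
Gen 1 (rule 57): 0110110011010
Gen 2 (rule 106): 1111110111100
Gen 3 (rule 90): 1000010100110
Gen 4 (rule 60): 1100011110101
Gen 5 (rule 57): 1011010001010
Gen 6 (rule 106): 0111100010100
Gen 7 (rule 90): 1100110100010
Gen 8 (rule 60): 1010101110011
Gen 9 (rule 57): 0101011001010
Gen 10 (rule 106): 1010111010100
Gen 11 (rule 90): 0000101000010
Gen 12 (rule 60): 0000111100011
Gen 13 (rule 57): 1110100011010
Gen 14 (rule 106): 1011000111100

Answer: never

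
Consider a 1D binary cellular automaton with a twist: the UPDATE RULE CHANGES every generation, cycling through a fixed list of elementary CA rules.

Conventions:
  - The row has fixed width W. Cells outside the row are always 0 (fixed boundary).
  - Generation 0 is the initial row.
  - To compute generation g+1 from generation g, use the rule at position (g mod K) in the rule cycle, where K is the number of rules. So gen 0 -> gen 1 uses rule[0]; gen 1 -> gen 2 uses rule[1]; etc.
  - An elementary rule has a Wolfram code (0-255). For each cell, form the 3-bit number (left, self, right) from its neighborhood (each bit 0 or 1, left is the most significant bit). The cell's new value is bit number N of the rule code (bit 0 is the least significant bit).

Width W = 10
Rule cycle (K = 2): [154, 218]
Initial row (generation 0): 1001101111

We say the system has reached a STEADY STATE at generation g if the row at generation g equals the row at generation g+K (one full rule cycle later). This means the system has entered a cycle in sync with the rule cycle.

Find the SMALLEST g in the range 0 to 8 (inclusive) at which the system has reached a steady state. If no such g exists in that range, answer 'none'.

Gen 0: 1001101111
Gen 1 (rule 154): 0111001110
Gen 2 (rule 218): 1111111111
Gen 3 (rule 154): 1111111110
Gen 4 (rule 218): 1111111111
Gen 5 (rule 154): 1111111110
Gen 6 (rule 218): 1111111111
Gen 7 (rule 154): 1111111110
Gen 8 (rule 218): 1111111111
Gen 9 (rule 154): 1111111110
Gen 10 (rule 218): 1111111111

Answer: 2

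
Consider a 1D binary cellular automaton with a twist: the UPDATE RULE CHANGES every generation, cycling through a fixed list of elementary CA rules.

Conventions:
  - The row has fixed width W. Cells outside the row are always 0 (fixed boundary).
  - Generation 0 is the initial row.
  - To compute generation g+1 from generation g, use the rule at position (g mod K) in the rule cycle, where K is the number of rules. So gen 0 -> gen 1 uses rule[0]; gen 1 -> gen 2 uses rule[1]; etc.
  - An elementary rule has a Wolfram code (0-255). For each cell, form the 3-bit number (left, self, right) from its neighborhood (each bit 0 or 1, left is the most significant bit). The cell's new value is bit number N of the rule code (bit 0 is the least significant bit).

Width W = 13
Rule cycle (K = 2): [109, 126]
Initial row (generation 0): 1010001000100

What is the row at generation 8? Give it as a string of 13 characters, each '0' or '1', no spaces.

Answer: 1111111111111

Derivation:
Gen 0: 1010001000100
Gen 1 (rule 109): 1110101010101
Gen 2 (rule 126): 1011111111111
Gen 3 (rule 109): 1110000000001
Gen 4 (rule 126): 1011000000011
Gen 5 (rule 109): 1111011111011
Gen 6 (rule 126): 1001110001111
Gen 7 (rule 109): 1001010101001
Gen 8 (rule 126): 1111111111111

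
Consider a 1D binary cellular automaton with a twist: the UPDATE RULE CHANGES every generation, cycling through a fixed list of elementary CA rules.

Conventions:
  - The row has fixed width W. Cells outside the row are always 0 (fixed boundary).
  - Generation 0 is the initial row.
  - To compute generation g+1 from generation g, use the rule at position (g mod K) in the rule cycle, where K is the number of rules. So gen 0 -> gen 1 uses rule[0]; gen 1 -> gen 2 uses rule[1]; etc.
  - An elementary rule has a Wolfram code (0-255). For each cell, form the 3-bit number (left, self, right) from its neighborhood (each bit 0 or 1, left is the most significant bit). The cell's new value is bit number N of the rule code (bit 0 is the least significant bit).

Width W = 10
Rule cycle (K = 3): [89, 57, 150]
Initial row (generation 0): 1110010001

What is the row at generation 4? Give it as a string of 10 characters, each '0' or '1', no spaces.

Answer: 0110000111

Derivation:
Gen 0: 1110010001
Gen 1 (rule 89): 1011001100
Gen 2 (rule 57): 0110101011
Gen 3 (rule 150): 1000101000
Gen 4 (rule 89): 0110000111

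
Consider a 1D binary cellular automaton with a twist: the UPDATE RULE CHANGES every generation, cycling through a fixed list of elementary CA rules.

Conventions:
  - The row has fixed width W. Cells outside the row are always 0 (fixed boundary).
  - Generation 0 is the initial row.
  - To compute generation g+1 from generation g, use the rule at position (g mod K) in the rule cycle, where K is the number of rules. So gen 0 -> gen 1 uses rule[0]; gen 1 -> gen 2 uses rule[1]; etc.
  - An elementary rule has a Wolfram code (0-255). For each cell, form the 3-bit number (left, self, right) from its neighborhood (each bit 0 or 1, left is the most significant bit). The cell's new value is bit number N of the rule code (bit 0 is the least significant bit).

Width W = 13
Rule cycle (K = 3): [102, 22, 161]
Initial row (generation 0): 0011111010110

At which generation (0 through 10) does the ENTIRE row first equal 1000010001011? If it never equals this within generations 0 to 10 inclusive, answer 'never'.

Gen 0: 0011111010110
Gen 1 (rule 102): 0100001111010
Gen 2 (rule 22): 1110010000011
Gen 3 (rule 161): 0100000111000
Gen 4 (rule 102): 1100001001000
Gen 5 (rule 22): 0010011111100
Gen 6 (rule 161): 1000001111001
Gen 7 (rule 102): 1000010001011
Gen 8 (rule 22): 1100111011000
Gen 9 (rule 161): 0000010100011
Gen 10 (rule 102): 0000111100101

Answer: 7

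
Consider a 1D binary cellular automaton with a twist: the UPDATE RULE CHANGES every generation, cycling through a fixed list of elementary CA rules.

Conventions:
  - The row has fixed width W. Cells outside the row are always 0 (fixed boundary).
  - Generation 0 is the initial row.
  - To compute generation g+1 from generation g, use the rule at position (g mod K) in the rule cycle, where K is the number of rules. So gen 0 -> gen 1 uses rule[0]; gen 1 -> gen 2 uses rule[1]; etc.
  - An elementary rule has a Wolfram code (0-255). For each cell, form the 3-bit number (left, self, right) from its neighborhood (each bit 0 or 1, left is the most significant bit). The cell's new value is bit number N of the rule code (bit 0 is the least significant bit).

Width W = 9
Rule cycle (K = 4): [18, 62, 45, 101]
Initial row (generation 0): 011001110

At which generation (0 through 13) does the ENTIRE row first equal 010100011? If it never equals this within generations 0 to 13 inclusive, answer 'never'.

Gen 0: 011001110
Gen 1 (rule 18): 100110001
Gen 2 (rule 62): 111101011
Gen 3 (rule 45): 100011110
Gen 4 (rule 101): 101000010
Gen 5 (rule 18): 000100101
Gen 6 (rule 62): 001111111
Gen 7 (rule 45): 101000000
Gen 8 (rule 101): 111011111
Gen 9 (rule 18): 000000000
Gen 10 (rule 62): 000000000
Gen 11 (rule 45): 111111111
Gen 12 (rule 101): 000000001
Gen 13 (rule 18): 000000010

Answer: never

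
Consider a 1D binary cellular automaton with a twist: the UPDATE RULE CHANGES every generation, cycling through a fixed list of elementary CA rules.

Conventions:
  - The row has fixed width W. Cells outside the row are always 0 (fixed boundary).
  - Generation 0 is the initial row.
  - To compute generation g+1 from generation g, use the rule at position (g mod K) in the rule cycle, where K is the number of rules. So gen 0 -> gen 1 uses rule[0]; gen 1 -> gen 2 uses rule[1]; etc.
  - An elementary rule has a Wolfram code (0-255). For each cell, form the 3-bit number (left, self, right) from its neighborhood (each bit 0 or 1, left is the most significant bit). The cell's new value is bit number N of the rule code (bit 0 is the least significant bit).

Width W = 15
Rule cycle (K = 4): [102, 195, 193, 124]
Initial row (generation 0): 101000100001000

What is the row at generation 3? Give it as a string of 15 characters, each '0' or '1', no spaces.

Gen 0: 101000100001000
Gen 1 (rule 102): 111001100011000
Gen 2 (rule 195): 011010101101011
Gen 3 (rule 193): 001000000100001

Answer: 001000000100001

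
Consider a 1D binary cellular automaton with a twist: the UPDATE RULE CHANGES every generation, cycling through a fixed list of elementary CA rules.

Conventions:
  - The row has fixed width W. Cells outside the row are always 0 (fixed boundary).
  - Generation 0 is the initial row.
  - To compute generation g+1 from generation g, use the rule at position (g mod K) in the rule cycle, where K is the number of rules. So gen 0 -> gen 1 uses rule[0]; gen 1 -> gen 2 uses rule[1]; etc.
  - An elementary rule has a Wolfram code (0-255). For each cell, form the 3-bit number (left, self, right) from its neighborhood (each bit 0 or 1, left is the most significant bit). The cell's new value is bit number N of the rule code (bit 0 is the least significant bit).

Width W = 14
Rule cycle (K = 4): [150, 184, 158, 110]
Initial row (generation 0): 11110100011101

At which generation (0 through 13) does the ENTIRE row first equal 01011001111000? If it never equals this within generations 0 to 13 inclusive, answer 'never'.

Gen 0: 11110100011101
Gen 1 (rule 150): 01100110101001
Gen 2 (rule 184): 01010101010100
Gen 3 (rule 158): 11010101010110
Gen 4 (rule 110): 11111111111110
Gen 5 (rule 150): 01111111111101
Gen 6 (rule 184): 01111111111010
Gen 7 (rule 158): 11111111110011
Gen 8 (rule 110): 10000000010111
Gen 9 (rule 150): 11000000110010
Gen 10 (rule 184): 10100000101001
Gen 11 (rule 158): 10110001101111
Gen 12 (rule 110): 11110011111001
Gen 13 (rule 150): 01101101110111

Answer: never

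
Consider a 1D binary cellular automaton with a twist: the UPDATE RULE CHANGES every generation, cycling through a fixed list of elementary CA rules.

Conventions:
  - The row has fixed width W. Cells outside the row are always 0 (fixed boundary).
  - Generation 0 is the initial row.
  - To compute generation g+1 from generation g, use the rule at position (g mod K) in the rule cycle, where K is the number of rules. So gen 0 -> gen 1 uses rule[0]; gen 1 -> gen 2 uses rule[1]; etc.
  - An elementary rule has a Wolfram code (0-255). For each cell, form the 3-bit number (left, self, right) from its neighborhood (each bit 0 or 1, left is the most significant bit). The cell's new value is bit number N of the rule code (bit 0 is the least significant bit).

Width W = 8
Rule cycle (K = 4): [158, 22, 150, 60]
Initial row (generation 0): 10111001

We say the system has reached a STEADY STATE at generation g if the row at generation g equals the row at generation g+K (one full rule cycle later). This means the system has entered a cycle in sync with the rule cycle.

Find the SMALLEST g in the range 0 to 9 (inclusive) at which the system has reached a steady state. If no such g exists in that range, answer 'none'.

Gen 0: 10111001
Gen 1 (rule 158): 10110111
Gen 2 (rule 22): 10000000
Gen 3 (rule 150): 11000000
Gen 4 (rule 60): 10100000
Gen 5 (rule 158): 10110000
Gen 6 (rule 22): 10001000
Gen 7 (rule 150): 11011100
Gen 8 (rule 60): 10110010
Gen 9 (rule 158): 10101111
Gen 10 (rule 22): 10100000
Gen 11 (rule 150): 10110000
Gen 12 (rule 60): 11101000
Gen 13 (rule 158): 11001100

Answer: none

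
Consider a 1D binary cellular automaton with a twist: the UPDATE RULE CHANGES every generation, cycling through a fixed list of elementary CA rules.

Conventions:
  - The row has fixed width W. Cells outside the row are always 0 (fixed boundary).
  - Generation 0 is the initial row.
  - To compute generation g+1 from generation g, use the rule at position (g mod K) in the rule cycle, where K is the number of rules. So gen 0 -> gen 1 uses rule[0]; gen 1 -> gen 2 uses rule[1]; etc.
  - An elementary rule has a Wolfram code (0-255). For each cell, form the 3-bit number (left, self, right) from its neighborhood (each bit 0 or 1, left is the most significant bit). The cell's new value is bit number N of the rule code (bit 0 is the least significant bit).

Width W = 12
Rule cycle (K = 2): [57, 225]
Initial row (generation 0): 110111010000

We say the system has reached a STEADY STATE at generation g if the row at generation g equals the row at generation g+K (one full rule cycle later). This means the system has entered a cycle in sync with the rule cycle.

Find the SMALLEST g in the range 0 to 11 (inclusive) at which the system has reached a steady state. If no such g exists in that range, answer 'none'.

Gen 0: 110111010000
Gen 1 (rule 57): 101100101111
Gen 2 (rule 225): 010100010111
Gen 3 (rule 57): 001011001100
Gen 4 (rule 225): 100101000101
Gen 5 (rule 57): 010010110010
Gen 6 (rule 225): 000001010000
Gen 7 (rule 57): 111100101111
Gen 8 (rule 225): 011100010111
Gen 9 (rule 57): 010011001100
Gen 10 (rule 225): 000001000101
Gen 11 (rule 57): 111100110010
Gen 12 (rule 225): 011100010000
Gen 13 (rule 57): 010011001111

Answer: none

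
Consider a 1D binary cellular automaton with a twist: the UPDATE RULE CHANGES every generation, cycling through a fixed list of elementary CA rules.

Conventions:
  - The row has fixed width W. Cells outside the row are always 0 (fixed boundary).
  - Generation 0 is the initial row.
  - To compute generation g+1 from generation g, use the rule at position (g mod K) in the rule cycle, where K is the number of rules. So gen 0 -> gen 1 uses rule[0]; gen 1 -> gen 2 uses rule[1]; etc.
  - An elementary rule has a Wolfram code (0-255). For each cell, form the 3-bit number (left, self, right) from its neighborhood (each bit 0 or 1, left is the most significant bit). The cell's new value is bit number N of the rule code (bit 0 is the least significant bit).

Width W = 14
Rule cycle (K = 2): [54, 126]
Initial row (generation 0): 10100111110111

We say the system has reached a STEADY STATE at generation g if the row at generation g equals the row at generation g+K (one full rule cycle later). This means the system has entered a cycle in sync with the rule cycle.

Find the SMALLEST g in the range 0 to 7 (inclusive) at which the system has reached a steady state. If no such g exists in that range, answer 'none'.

Gen 0: 10100111110111
Gen 1 (rule 54): 11111000001000
Gen 2 (rule 126): 10001100011100
Gen 3 (rule 54): 11010010100010
Gen 4 (rule 126): 11111111110111
Gen 5 (rule 54): 00000000001000
Gen 6 (rule 126): 00000000011100
Gen 7 (rule 54): 00000000100010
Gen 8 (rule 126): 00000001110111
Gen 9 (rule 54): 00000010001000

Answer: none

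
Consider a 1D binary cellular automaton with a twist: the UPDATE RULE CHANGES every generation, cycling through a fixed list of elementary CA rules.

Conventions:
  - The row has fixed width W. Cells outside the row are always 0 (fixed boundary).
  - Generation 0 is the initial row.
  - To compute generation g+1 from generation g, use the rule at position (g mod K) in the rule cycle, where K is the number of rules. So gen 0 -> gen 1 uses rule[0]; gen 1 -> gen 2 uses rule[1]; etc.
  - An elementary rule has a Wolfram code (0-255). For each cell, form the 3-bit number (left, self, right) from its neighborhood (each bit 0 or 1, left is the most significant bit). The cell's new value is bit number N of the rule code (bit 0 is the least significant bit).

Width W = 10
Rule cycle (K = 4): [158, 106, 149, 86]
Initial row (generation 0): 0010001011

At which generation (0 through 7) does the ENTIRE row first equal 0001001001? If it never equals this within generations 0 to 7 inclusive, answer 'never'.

Gen 0: 0010001011
Gen 1 (rule 158): 0111011010
Gen 2 (rule 106): 1101111100
Gen 3 (rule 149): 0000111011
Gen 4 (rule 86): 0001001001
Gen 5 (rule 158): 0011111111
Gen 6 (rule 106): 0110000001
Gen 7 (rule 149): 0001111101

Answer: 4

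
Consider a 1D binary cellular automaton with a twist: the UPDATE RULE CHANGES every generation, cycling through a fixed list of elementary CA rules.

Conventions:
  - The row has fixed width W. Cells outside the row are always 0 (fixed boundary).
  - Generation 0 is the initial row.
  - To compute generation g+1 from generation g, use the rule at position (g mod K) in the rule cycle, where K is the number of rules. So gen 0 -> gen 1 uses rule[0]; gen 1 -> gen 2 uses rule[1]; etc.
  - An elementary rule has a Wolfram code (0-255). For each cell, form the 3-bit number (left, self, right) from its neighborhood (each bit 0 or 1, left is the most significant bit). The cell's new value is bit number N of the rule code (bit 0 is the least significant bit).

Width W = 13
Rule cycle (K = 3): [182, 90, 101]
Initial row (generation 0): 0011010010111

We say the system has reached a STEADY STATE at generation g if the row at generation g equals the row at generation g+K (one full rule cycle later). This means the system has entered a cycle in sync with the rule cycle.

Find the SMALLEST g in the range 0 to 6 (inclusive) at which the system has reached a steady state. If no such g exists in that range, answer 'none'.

Answer: none

Derivation:
Gen 0: 0011010010111
Gen 1 (rule 182): 0100111111010
Gen 2 (rule 90): 1011100001001
Gen 3 (rule 101): 1100101101001
Gen 4 (rule 182): 0011110011111
Gen 5 (rule 90): 0110011110001
Gen 6 (rule 101): 0010000010101
Gen 7 (rule 182): 0111000111111
Gen 8 (rule 90): 1101101100001
Gen 9 (rule 101): 0110110101101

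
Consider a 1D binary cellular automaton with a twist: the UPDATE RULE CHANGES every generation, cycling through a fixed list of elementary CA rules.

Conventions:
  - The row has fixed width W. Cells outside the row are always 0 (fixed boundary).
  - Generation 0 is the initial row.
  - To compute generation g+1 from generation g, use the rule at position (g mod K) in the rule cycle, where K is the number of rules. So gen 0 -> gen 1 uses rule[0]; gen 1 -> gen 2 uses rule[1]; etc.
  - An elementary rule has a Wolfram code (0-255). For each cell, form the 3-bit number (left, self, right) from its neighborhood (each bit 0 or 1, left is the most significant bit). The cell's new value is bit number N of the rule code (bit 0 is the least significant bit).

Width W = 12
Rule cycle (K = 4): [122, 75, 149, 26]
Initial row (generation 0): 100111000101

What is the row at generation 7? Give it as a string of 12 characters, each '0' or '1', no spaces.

Answer: 111101101000

Derivation:
Gen 0: 100111000101
Gen 1 (rule 122): 011101101010
Gen 2 (rule 75): 110101100000
Gen 3 (rule 149): 000100011111
Gen 4 (rule 26): 001010110000
Gen 5 (rule 122): 010101111000
Gen 6 (rule 75): 100001001011
Gen 7 (rule 149): 111101101000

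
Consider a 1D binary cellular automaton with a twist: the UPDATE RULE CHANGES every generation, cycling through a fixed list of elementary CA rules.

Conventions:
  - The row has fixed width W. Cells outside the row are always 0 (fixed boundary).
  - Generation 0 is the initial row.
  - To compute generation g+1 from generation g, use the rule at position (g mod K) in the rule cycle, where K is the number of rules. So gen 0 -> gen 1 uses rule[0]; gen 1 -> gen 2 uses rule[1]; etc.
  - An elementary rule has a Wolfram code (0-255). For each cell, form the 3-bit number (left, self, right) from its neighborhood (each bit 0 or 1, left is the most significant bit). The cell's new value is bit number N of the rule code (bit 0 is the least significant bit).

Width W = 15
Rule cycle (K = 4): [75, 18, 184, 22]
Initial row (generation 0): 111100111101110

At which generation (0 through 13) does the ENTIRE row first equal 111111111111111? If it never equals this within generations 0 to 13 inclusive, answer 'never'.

Gen 0: 111100111101110
Gen 1 (rule 75): 100101100101010
Gen 2 (rule 18): 011000011000001
Gen 3 (rule 184): 010100010100000
Gen 4 (rule 22): 110110110110000
Gen 5 (rule 75): 110110110110111
Gen 6 (rule 18): 000000000000000
Gen 7 (rule 184): 000000000000000
Gen 8 (rule 22): 000000000000000
Gen 9 (rule 75): 111111111111111
Gen 10 (rule 18): 000000000000000
Gen 11 (rule 184): 000000000000000
Gen 12 (rule 22): 000000000000000
Gen 13 (rule 75): 111111111111111

Answer: 9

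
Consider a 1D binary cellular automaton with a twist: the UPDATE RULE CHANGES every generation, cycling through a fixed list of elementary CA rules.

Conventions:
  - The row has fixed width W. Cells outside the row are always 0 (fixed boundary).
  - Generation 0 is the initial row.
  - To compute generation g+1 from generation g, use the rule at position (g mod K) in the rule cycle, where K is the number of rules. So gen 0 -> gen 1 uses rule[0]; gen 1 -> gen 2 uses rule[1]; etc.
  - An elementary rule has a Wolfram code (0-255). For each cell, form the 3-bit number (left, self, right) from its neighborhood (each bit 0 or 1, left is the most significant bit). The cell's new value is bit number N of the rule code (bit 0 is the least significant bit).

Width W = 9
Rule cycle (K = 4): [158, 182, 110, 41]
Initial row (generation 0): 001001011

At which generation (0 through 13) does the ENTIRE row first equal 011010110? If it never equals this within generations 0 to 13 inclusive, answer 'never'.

Gen 0: 001001011
Gen 1 (rule 158): 011111010
Gen 2 (rule 182): 101110111
Gen 3 (rule 110): 111011101
Gen 4 (rule 41): 100110010
Gen 5 (rule 158): 111101111
Gen 6 (rule 182): 011010110
Gen 7 (rule 110): 111111110
Gen 8 (rule 41): 100000000
Gen 9 (rule 158): 110000000
Gen 10 (rule 182): 001000000
Gen 11 (rule 110): 011000000
Gen 12 (rule 41): 010011111
Gen 13 (rule 158): 111111110

Answer: 6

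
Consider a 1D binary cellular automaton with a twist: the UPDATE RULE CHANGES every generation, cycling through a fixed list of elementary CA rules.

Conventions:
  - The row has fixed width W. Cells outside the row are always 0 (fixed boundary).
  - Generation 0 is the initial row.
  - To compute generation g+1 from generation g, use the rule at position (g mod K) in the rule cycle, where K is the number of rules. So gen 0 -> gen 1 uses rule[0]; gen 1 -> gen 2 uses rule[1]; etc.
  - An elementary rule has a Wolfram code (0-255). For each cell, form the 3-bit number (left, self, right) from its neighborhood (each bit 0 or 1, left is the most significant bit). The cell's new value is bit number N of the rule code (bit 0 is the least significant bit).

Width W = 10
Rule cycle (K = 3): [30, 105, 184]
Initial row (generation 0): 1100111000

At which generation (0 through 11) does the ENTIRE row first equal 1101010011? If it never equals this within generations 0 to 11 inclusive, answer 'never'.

Answer: never

Derivation:
Gen 0: 1100111000
Gen 1 (rule 30): 1011100100
Gen 2 (rule 105): 0110100001
Gen 3 (rule 184): 0101010000
Gen 4 (rule 30): 1101011000
Gen 5 (rule 105): 1110111011
Gen 6 (rule 184): 1101110110
Gen 7 (rule 30): 1001000101
Gen 8 (rule 105): 0000010010
Gen 9 (rule 184): 0000001001
Gen 10 (rule 30): 0000011111
Gen 11 (rule 105): 1111010001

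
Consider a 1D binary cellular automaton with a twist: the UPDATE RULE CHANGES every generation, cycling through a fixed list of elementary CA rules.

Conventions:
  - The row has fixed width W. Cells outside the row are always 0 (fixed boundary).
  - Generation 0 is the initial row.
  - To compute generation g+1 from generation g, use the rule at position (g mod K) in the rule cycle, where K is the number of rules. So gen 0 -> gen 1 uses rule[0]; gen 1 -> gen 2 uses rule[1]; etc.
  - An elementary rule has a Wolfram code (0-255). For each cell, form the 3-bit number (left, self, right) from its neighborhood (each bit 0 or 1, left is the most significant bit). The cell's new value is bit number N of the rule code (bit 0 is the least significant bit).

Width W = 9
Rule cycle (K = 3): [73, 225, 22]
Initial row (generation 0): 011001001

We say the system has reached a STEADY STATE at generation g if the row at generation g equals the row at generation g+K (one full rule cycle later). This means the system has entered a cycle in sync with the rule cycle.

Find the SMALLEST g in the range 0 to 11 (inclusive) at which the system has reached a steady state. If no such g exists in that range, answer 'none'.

Gen 0: 011001001
Gen 1 (rule 73): 011000000
Gen 2 (rule 225): 001011111
Gen 3 (rule 22): 011000000
Gen 4 (rule 73): 011011111
Gen 5 (rule 225): 001101111
Gen 6 (rule 22): 010000000
Gen 7 (rule 73): 000111111
Gen 8 (rule 225): 110011111
Gen 9 (rule 22): 001100000
Gen 10 (rule 73): 101101111
Gen 11 (rule 225): 010110111
Gen 12 (rule 22): 110000000
Gen 13 (rule 73): 110111111
Gen 14 (rule 225): 011011111

Answer: none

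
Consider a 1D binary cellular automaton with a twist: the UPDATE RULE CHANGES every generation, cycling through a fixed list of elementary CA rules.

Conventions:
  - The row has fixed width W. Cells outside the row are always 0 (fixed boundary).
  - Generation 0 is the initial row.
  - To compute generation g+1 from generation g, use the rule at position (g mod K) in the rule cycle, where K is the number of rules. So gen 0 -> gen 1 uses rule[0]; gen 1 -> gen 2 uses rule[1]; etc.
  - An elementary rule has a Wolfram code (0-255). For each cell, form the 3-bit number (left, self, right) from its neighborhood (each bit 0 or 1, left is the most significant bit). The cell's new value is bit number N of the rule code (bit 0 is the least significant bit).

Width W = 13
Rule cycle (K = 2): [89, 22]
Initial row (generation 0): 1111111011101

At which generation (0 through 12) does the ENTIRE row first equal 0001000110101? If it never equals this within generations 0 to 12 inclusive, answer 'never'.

Gen 0: 1111111011101
Gen 1 (rule 89): 1000001010100
Gen 2 (rule 22): 1100011010110
Gen 3 (rule 89): 1111011000111
Gen 4 (rule 22): 0000000101000
Gen 5 (rule 89): 1111110000111
Gen 6 (rule 22): 0000001001000
Gen 7 (rule 89): 1111100100111
Gen 8 (rule 22): 0000011111000
Gen 9 (rule 89): 1111010001111
Gen 10 (rule 22): 0000011010000
Gen 11 (rule 89): 1111011001111
Gen 12 (rule 22): 0000000110000

Answer: never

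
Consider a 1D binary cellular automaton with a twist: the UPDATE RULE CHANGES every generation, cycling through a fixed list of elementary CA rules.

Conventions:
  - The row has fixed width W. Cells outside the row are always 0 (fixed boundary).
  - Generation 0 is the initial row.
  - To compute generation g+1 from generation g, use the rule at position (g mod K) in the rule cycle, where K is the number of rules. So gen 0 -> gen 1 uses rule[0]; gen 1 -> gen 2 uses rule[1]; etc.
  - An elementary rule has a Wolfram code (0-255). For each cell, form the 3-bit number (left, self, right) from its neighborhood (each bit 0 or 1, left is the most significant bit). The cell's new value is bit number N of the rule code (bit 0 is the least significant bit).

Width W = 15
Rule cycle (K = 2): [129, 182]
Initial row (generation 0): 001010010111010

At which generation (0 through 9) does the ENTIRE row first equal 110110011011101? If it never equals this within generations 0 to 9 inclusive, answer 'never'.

Gen 0: 001010010111010
Gen 1 (rule 129): 100000000010000
Gen 2 (rule 182): 110000000111000
Gen 3 (rule 129): 000111110010011
Gen 4 (rule 182): 001011101111100
Gen 5 (rule 129): 100001000111001
Gen 6 (rule 182): 110011101010111
Gen 7 (rule 129): 000001000000010
Gen 8 (rule 182): 000011100000111
Gen 9 (rule 129): 111001001110010

Answer: never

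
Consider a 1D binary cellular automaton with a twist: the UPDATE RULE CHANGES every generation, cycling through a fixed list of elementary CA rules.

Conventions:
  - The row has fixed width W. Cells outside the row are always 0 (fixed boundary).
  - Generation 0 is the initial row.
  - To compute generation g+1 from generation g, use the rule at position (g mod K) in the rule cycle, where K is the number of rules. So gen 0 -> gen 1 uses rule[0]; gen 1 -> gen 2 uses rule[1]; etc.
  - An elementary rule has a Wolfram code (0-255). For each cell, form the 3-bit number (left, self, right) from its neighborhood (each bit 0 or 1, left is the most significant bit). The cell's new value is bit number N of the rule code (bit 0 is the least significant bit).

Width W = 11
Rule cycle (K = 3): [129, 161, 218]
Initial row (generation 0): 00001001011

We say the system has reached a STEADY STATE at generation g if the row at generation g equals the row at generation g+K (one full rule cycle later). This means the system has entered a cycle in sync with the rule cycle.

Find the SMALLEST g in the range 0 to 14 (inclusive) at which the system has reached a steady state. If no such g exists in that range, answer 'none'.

Gen 0: 00001001011
Gen 1 (rule 129): 11100000000
Gen 2 (rule 161): 01001111111
Gen 3 (rule 218): 10111111111
Gen 4 (rule 129): 00011111110
Gen 5 (rule 161): 11001111100
Gen 6 (rule 218): 11111111110
Gen 7 (rule 129): 01111111100
Gen 8 (rule 161): 00111111001
Gen 9 (rule 218): 01111111110
Gen 10 (rule 129): 00111111100
Gen 11 (rule 161): 10011111001
Gen 12 (rule 218): 01111111110
Gen 13 (rule 129): 00111111100
Gen 14 (rule 161): 10011111001
Gen 15 (rule 218): 01111111110
Gen 16 (rule 129): 00111111100
Gen 17 (rule 161): 10011111001

Answer: 9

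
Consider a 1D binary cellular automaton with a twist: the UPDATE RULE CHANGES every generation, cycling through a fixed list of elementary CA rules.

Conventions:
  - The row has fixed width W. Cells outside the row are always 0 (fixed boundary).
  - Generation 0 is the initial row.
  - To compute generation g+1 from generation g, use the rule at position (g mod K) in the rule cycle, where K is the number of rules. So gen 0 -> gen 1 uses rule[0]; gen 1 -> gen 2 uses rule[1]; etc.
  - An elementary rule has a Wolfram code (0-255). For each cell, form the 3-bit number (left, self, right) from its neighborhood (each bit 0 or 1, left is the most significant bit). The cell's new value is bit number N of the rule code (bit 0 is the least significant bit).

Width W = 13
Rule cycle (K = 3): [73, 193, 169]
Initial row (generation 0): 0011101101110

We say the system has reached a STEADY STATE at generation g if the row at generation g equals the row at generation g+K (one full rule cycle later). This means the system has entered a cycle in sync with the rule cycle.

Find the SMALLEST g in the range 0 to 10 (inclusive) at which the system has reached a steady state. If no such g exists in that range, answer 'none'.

Answer: 10

Derivation:
Gen 0: 0011101101110
Gen 1 (rule 73): 1010101101010
Gen 2 (rule 193): 0000000100000
Gen 3 (rule 169): 1111110001111
Gen 4 (rule 73): 1000010101001
Gen 5 (rule 193): 0011000000000
Gen 6 (rule 169): 1010011111111
Gen 7 (rule 73): 0000010000001
Gen 8 (rule 193): 1111000111100
Gen 9 (rule 169): 1110010111001
Gen 10 (rule 73): 1010000101000
Gen 11 (rule 193): 0000110000011
Gen 12 (rule 169): 1110100111010
Gen 13 (rule 73): 1010000101000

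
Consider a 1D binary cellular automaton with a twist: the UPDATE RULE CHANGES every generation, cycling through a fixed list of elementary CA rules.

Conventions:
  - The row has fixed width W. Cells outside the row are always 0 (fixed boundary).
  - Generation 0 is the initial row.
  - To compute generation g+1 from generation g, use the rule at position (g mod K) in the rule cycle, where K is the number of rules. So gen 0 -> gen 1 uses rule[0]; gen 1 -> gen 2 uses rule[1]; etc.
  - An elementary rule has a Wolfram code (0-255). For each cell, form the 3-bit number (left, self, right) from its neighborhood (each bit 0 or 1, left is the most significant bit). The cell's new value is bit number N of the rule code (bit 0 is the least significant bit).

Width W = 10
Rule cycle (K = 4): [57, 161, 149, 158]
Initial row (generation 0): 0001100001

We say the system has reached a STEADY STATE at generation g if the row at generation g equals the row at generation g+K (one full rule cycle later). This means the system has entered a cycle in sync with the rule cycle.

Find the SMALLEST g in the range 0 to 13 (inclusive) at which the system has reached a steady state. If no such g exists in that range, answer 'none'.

Gen 0: 0001100001
Gen 1 (rule 57): 1101011100
Gen 2 (rule 161): 0010101001
Gen 3 (rule 149): 1010101101
Gen 4 (rule 158): 1010101001
Gen 5 (rule 57): 0101010100
Gen 6 (rule 161): 0010101001
Gen 7 (rule 149): 1010101101
Gen 8 (rule 158): 1010101001
Gen 9 (rule 57): 0101010100
Gen 10 (rule 161): 0010101001
Gen 11 (rule 149): 1010101101
Gen 12 (rule 158): 1010101001
Gen 13 (rule 57): 0101010100
Gen 14 (rule 161): 0010101001
Gen 15 (rule 149): 1010101101
Gen 16 (rule 158): 1010101001
Gen 17 (rule 57): 0101010100

Answer: 2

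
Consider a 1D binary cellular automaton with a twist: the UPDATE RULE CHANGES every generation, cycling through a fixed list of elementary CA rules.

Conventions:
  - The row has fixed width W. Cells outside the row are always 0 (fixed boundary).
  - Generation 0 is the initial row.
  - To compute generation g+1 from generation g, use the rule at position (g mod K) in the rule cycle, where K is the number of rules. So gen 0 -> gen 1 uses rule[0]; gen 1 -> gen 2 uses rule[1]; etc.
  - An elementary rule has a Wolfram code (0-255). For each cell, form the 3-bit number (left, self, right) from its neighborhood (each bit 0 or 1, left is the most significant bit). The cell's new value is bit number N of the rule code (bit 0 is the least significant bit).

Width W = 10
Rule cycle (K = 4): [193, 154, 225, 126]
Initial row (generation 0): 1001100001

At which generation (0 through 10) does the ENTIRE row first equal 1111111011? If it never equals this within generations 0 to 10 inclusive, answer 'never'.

Answer: 8

Derivation:
Gen 0: 1001100001
Gen 1 (rule 193): 0000101100
Gen 2 (rule 154): 0001001010
Gen 3 (rule 225): 1100000100
Gen 4 (rule 126): 1110001110
Gen 5 (rule 193): 0110100110
Gen 6 (rule 154): 1100011101
Gen 7 (rule 225): 0101001110
Gen 8 (rule 126): 1111111011
Gen 9 (rule 193): 0111111001
Gen 10 (rule 154): 1111110110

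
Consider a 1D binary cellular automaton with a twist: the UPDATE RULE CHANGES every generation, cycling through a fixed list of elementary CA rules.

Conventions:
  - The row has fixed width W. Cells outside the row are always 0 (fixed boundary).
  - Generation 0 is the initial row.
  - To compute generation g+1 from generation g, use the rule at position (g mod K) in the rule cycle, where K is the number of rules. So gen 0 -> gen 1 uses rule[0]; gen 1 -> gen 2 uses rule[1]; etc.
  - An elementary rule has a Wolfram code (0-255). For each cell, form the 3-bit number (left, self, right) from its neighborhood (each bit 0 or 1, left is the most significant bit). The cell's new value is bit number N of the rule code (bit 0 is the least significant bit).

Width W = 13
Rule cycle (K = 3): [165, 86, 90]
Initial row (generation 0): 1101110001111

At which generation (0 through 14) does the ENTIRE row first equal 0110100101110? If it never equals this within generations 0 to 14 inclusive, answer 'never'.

Gen 0: 1101110001111
Gen 1 (rule 165): 0010100100110
Gen 2 (rule 86): 0110111111011
Gen 3 (rule 90): 1110100001011
Gen 4 (rule 165): 0101101101100
Gen 5 (rule 86): 1100100100110
Gen 6 (rule 90): 1111011011111
Gen 7 (rule 165): 0110100101110
Gen 8 (rule 86): 1010111100011
Gen 9 (rule 90): 0000100110111
Gen 10 (rule 165): 1110100001010
Gen 11 (rule 86): 0010110011011
Gen 12 (rule 90): 0100111111011
Gen 13 (rule 165): 0100011110100
Gen 14 (rule 86): 1110100010110

Answer: 7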